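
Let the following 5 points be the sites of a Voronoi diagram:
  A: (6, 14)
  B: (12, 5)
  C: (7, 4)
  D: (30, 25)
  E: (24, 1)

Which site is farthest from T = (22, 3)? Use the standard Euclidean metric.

Squared Euclidean distances:
|TA|² = 256 + 121 = 377
|TB|² = 100 + 4 = 104
|TC|² = 225 + 1 = 226
|TD|² = 64 + 484 = 548
|TE|² = 4 + 4 = 8
The largest is to D.

D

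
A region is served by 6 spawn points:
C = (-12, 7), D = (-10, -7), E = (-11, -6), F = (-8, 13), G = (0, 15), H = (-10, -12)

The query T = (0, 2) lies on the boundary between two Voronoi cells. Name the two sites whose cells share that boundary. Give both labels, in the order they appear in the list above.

Squared distances from T to each site:
|TC|² = (0−(-12))² + (2−7)² = 144 + 25 = 169
|TD|² = (0−(-10))² + (2−(-7))² = 100 + 81 = 181
|TE|² = (0−(-11))² + (2−(-6))² = 121 + 64 = 185
|TF|² = (0−(-8))² + (2−13)² = 64 + 121 = 185
|TG|² = (0−0)² + (2−15)² = 0 + 169 = 169
|TH|² = (0−(-10))² + (2−(-12))² = 100 + 196 = 296
T is equidistant from C and G (both at squared distance 169), and every other site is strictly farther — so T lies on the C–G Voronoi edge.

C and G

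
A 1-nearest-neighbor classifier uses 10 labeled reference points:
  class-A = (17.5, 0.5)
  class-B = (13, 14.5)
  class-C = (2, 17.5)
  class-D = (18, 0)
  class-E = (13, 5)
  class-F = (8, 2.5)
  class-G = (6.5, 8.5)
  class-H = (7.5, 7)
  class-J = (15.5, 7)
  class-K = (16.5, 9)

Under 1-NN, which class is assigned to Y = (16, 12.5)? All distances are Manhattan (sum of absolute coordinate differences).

d(Y, class-A) = |16−17.5| + |12.5−0.5| = 1.5 + 12 = 13.5
d(Y, class-B) = |16−13| + |12.5−14.5| = 3 + 2 = 5
d(Y, class-C) = |16−2| + |12.5−17.5| = 14 + 5 = 19
d(Y, class-D) = |16−18| + |12.5−0| = 2 + 12.5 = 14.5
d(Y, class-E) = |16−13| + |12.5−5| = 3 + 7.5 = 10.5
d(Y, class-F) = |16−8| + |12.5−2.5| = 8 + 10 = 18
d(Y, class-G) = |16−6.5| + |12.5−8.5| = 9.5 + 4 = 13.5
d(Y, class-H) = |16−7.5| + |12.5−7| = 8.5 + 5.5 = 14
d(Y, class-J) = |16−15.5| + |12.5−7| = 0.5 + 5.5 = 6
d(Y, class-K) = |16−16.5| + |12.5−9| = 0.5 + 3.5 = 4
Minimum is at class-K.

class-K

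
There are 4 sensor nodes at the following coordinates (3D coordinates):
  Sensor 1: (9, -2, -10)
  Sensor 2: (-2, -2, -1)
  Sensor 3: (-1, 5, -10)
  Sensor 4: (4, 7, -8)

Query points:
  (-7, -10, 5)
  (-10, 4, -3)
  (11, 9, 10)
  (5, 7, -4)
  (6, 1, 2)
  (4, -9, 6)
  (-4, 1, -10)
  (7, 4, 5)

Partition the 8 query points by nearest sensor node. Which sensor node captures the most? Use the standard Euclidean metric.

Sensor 2

(-7, -10, 5) — d² to each: Sensor 1:545, Sensor 2:125, Sensor 3:486, Sensor 4:579 → nearest is Sensor 2
(-10, 4, -3) — d² to each: Sensor 1:446, Sensor 2:104, Sensor 3:131, Sensor 4:230 → nearest is Sensor 2
(11, 9, 10) — d² to each: Sensor 1:525, Sensor 2:411, Sensor 3:560, Sensor 4:377 → nearest is Sensor 4
(5, 7, -4) — d² to each: Sensor 1:133, Sensor 2:139, Sensor 3:76, Sensor 4:17 → nearest is Sensor 4
(6, 1, 2) — d² to each: Sensor 1:162, Sensor 2:82, Sensor 3:209, Sensor 4:140 → nearest is Sensor 2
(4, -9, 6) — d² to each: Sensor 1:330, Sensor 2:134, Sensor 3:477, Sensor 4:452 → nearest is Sensor 2
(-4, 1, -10) — d² to each: Sensor 1:178, Sensor 2:94, Sensor 3:25, Sensor 4:104 → nearest is Sensor 3
(7, 4, 5) — d² to each: Sensor 1:265, Sensor 2:153, Sensor 3:290, Sensor 4:187 → nearest is Sensor 2
Tally — Sensor 2:5, Sensor 3:1, Sensor 4:2. Sensor 2 captures the most (5).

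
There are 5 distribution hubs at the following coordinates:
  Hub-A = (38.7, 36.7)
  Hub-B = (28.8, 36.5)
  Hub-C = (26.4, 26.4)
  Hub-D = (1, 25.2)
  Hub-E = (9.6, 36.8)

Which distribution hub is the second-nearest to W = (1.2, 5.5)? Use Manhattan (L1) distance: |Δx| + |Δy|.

Hub-E

d(W, Hub-A) = |1.2−38.7| + |5.5−36.7| = 37.5 + 31.2 = 68.7
d(W, Hub-B) = |1.2−28.8| + |5.5−36.5| = 27.6 + 31 = 58.6
d(W, Hub-C) = |1.2−26.4| + |5.5−26.4| = 25.2 + 20.9 = 46.1
d(W, Hub-D) = |1.2−1| + |5.5−25.2| = 0.2 + 19.7 = 19.9
d(W, Hub-E) = |1.2−9.6| + |5.5−36.8| = 8.4 + 31.3 = 39.7
Sorted ascending: Hub-D, Hub-E, Hub-C, … — the second-nearest is Hub-E.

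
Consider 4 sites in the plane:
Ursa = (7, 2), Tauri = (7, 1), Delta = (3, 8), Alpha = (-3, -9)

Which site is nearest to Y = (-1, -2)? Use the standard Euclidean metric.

Alpha

Since √ is increasing, it suffices to compare squared distances:
d²(Y, Ursa) = (-1−7)² + (-2−2)² = 64 + 16 = 80
d²(Y, Tauri) = (-1−7)² + (-2−1)² = 64 + 9 = 73
d²(Y, Delta) = (-1−3)² + (-2−8)² = 16 + 100 = 116
d²(Y, Alpha) = (-1−(-3))² + (-2−(-9))² = 4 + 49 = 53
Alpha is nearest.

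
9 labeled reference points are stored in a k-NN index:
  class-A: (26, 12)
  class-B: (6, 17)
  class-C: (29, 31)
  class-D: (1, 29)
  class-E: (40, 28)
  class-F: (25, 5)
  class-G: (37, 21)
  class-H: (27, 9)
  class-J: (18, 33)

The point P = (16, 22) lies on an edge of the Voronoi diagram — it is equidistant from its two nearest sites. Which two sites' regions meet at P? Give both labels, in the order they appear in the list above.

class-B and class-J

Squared distances from P to each site:
d²(P, class-A) = 100 + 100 = 200
d²(P, class-B) = 100 + 25 = 125
d²(P, class-C) = 169 + 81 = 250
d²(P, class-D) = 225 + 49 = 274
d²(P, class-E) = 576 + 36 = 612
d²(P, class-F) = 81 + 289 = 370
d²(P, class-G) = 441 + 1 = 442
d²(P, class-H) = 121 + 169 = 290
d²(P, class-J) = 4 + 121 = 125
P is equidistant from class-B and class-J (both at squared distance 125), and every other site is strictly farther — so P lies on the class-B–class-J Voronoi edge.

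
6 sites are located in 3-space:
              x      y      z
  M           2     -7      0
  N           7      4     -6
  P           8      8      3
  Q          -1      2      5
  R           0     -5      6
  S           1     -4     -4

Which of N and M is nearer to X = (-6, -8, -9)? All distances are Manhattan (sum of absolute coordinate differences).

M

d(X,N) = |-6−7| + |-8−4| + |-9−(-6)| = 13 + 12 + 3 = 28
d(X,M) = |-6−2| + |-8−(-7)| + |-9−0| = 8 + 1 + 9 = 18
28 > 18, so M is closer.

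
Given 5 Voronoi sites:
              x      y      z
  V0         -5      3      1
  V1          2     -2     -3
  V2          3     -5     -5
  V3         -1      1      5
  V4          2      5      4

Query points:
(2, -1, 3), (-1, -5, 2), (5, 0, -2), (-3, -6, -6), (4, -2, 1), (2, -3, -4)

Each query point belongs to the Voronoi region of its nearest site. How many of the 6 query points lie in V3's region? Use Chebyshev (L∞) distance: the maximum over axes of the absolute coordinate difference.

(2, -1, 3) — d to each: V0:7, V1:6, V2:8, V3:3, V4:6 → nearest is V3
(-1, -5, 2) — d to each: V0:8, V1:5, V2:7, V3:6, V4:10 → nearest is V1
(5, 0, -2) — d to each: V0:10, V1:3, V2:5, V3:7, V4:6 → nearest is V1
(-3, -6, -6) — d to each: V0:9, V1:5, V2:6, V3:11, V4:11 → nearest is V1
(4, -2, 1) — d to each: V0:9, V1:4, V2:6, V3:5, V4:7 → nearest is V1
(2, -3, -4) — d to each: V0:7, V1:1, V2:2, V3:9, V4:8 → nearest is V1
1 of the 6 points has V3 as nearest.

1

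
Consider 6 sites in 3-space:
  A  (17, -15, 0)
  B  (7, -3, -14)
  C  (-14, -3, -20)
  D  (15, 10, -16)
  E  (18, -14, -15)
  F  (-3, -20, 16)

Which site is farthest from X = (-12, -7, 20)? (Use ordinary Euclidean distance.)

D

Squared Euclidean distances:
|XA|² = (-12−17)² + (-7−(-15))² + (20−0)² = 841 + 64 + 400 = 1305
|XB|² = (-12−7)² + (-7−(-3))² + (20−(-14))² = 361 + 16 + 1156 = 1533
|XC|² = (-12−(-14))² + (-7−(-3))² + (20−(-20))² = 4 + 16 + 1600 = 1620
|XD|² = (-12−15)² + (-7−10)² + (20−(-16))² = 729 + 289 + 1296 = 2314
|XE|² = (-12−18)² + (-7−(-14))² + (20−(-15))² = 900 + 49 + 1225 = 2174
|XF|² = (-12−(-3))² + (-7−(-20))² + (20−16)² = 81 + 169 + 16 = 266
The largest is to D.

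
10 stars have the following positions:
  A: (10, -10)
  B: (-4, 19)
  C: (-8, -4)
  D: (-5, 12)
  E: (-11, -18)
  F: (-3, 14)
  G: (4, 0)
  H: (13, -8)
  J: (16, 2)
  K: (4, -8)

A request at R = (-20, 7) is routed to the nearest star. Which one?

Compare squared distances (the ordering matches that of the actual distances):
|RA|² = (-20−10)² + (7−(-10))² = 900 + 289 = 1189
|RB|² = (-20−(-4))² + (7−19)² = 256 + 144 = 400
|RC|² = (-20−(-8))² + (7−(-4))² = 144 + 121 = 265
|RD|² = (-20−(-5))² + (7−12)² = 225 + 25 = 250
|RE|² = (-20−(-11))² + (7−(-18))² = 81 + 625 = 706
|RF|² = (-20−(-3))² + (7−14)² = 289 + 49 = 338
|RG|² = (-20−4)² + (7−0)² = 576 + 49 = 625
|RH|² = (-20−13)² + (7−(-8))² = 1089 + 225 = 1314
|RJ|² = (-20−16)² + (7−2)² = 1296 + 25 = 1321
|RK|² = (-20−4)² + (7−(-8))² = 576 + 225 = 801
The smallest is to D, so R lies in the Voronoi region of D.

D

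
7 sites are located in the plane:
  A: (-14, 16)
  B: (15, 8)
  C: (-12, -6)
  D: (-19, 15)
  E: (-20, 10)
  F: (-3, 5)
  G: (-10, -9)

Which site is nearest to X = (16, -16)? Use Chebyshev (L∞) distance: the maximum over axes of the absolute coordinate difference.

d(X,A) = max(30, 32) = 32
d(X,B) = max(1, 24) = 24
d(X,C) = max(28, 10) = 28
d(X,D) = max(35, 31) = 35
d(X,E) = max(36, 26) = 36
d(X,F) = max(19, 21) = 21
d(X,G) = max(26, 7) = 26
The smallest is to F, so X lies in the Voronoi region of F.

F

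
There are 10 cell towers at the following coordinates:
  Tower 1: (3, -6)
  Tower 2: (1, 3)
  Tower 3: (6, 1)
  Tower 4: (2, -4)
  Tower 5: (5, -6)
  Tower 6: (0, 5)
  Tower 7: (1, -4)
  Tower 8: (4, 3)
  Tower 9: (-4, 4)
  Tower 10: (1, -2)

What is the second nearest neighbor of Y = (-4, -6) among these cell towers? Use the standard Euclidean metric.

Tower 4

Compare squared distances (the ordering matches that of the actual distances):
d²(Y, Tower 1) = (-4−3)² + (-6−(-6))² = 49 + 0 = 49
d²(Y, Tower 2) = (-4−1)² + (-6−3)² = 25 + 81 = 106
d²(Y, Tower 3) = (-4−6)² + (-6−1)² = 100 + 49 = 149
d²(Y, Tower 4) = (-4−2)² + (-6−(-4))² = 36 + 4 = 40
d²(Y, Tower 5) = (-4−5)² + (-6−(-6))² = 81 + 0 = 81
d²(Y, Tower 6) = (-4−0)² + (-6−5)² = 16 + 121 = 137
d²(Y, Tower 7) = (-4−1)² + (-6−(-4))² = 25 + 4 = 29
d²(Y, Tower 8) = (-4−4)² + (-6−3)² = 64 + 81 = 145
d²(Y, Tower 9) = (-4−(-4))² + (-6−4)² = 0 + 100 = 100
d²(Y, Tower 10) = (-4−1)² + (-6−(-2))² = 25 + 16 = 41
Sorted ascending: Tower 7, Tower 4, Tower 10, … — the second-nearest is Tower 4.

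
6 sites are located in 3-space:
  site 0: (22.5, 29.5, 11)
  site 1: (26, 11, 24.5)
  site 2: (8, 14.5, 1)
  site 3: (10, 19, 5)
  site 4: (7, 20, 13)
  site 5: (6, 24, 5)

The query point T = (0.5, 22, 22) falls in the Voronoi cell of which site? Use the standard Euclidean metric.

Since √ is increasing, it suffices to compare squared distances:
d²(T, site 0) = (0.5−22.5)² + (22−29.5)² + (22−11)² = 484 + 56.25 + 121 = 661.25
d²(T, site 1) = (0.5−26)² + (22−11)² + (22−24.5)² = 650.25 + 121 + 6.25 = 777.5
d²(T, site 2) = (0.5−8)² + (22−14.5)² + (22−1)² = 56.25 + 56.25 + 441 = 553.5
d²(T, site 3) = (0.5−10)² + (22−19)² + (22−5)² = 90.25 + 9 + 289 = 388.25
d²(T, site 4) = (0.5−7)² + (22−20)² + (22−13)² = 42.25 + 4 + 81 = 127.25
d²(T, site 5) = (0.5−6)² + (22−24)² + (22−5)² = 30.25 + 4 + 289 = 323.25
site 4 is nearest.

site 4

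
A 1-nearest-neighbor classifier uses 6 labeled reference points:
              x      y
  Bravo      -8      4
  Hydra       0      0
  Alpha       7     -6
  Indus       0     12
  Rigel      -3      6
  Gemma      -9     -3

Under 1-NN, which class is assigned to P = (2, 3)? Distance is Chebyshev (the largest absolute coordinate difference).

d(P, Bravo) = max(10, 1) = 10
d(P, Hydra) = max(2, 3) = 3
d(P, Alpha) = max(5, 9) = 9
d(P, Indus) = max(2, 9) = 9
d(P, Rigel) = max(5, 3) = 5
d(P, Gemma) = max(11, 6) = 11
Hydra is nearest.

Hydra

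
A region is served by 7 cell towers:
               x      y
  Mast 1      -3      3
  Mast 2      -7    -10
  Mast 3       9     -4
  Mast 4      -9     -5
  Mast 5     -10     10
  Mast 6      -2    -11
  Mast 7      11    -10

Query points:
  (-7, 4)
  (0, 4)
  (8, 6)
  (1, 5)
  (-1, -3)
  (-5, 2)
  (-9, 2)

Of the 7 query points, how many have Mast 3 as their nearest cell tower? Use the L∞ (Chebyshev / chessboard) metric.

1

(-7, 4) — d to each: Mast 1:4, Mast 2:14, Mast 3:16, Mast 4:9, Mast 5:6, Mast 6:15, Mast 7:18 → nearest is Mast 1
(0, 4) — d to each: Mast 1:3, Mast 2:14, Mast 3:9, Mast 4:9, Mast 5:10, Mast 6:15, Mast 7:14 → nearest is Mast 1
(8, 6) — d to each: Mast 1:11, Mast 2:16, Mast 3:10, Mast 4:17, Mast 5:18, Mast 6:17, Mast 7:16 → nearest is Mast 3
(1, 5) — d to each: Mast 1:4, Mast 2:15, Mast 3:9, Mast 4:10, Mast 5:11, Mast 6:16, Mast 7:15 → nearest is Mast 1
(-1, -3) — d to each: Mast 1:6, Mast 2:7, Mast 3:10, Mast 4:8, Mast 5:13, Mast 6:8, Mast 7:12 → nearest is Mast 1
(-5, 2) — d to each: Mast 1:2, Mast 2:12, Mast 3:14, Mast 4:7, Mast 5:8, Mast 6:13, Mast 7:16 → nearest is Mast 1
(-9, 2) — d to each: Mast 1:6, Mast 2:12, Mast 3:18, Mast 4:7, Mast 5:8, Mast 6:13, Mast 7:20 → nearest is Mast 1
1 of the 7 points has Mast 3 as nearest.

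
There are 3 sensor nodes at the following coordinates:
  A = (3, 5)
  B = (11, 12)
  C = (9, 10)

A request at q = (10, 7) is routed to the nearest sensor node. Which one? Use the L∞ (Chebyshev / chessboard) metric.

d(q,A) = max(7, 2) = 7
d(q,B) = max(1, 5) = 5
d(q,C) = max(1, 3) = 3
Minimum is at C.

C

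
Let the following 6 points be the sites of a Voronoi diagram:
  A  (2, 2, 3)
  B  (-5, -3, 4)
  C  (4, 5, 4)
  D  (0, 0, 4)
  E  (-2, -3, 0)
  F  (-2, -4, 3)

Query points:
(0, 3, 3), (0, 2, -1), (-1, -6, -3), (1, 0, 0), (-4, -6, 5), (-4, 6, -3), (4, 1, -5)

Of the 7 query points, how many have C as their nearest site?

0

(0, 3, 3) — d² to each: A:5, B:62, C:21, D:10, E:49, F:53 → nearest is A
(0, 2, -1) — d² to each: A:20, B:75, C:50, D:29, E:30, F:56 → nearest is A
(-1, -6, -3) — d² to each: A:109, B:74, C:195, D:86, E:19, F:41 → nearest is E
(1, 0, 0) — d² to each: A:14, B:61, C:50, D:17, E:18, F:34 → nearest is A
(-4, -6, 5) — d² to each: A:104, B:11, C:186, D:53, E:38, F:12 → nearest is B
(-4, 6, -3) — d² to each: A:88, B:131, C:114, D:101, E:94, F:140 → nearest is A
(4, 1, -5) — d² to each: A:69, B:178, C:97, D:98, E:77, F:125 → nearest is A
0 of the 7 points have C as nearest.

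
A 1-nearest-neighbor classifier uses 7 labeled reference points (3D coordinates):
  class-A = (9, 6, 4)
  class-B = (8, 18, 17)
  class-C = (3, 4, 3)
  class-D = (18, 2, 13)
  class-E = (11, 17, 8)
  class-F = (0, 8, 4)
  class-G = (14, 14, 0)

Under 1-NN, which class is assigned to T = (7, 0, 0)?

class-C

Squared Euclidean distances:
d²(T, class-A) = (7−9)² + (0−6)² + (0−4)² = 4 + 36 + 16 = 56
d²(T, class-B) = (7−8)² + (0−18)² + (0−17)² = 1 + 324 + 289 = 614
d²(T, class-C) = (7−3)² + (0−4)² + (0−3)² = 16 + 16 + 9 = 41
d²(T, class-D) = (7−18)² + (0−2)² + (0−13)² = 121 + 4 + 169 = 294
d²(T, class-E) = (7−11)² + (0−17)² + (0−8)² = 16 + 289 + 64 = 369
d²(T, class-F) = (7−0)² + (0−8)² + (0−4)² = 49 + 64 + 16 = 129
d²(T, class-G) = (7−14)² + (0−14)² + (0−0)² = 49 + 196 + 0 = 245
The smallest is to class-C, so T lies in the Voronoi region of class-C.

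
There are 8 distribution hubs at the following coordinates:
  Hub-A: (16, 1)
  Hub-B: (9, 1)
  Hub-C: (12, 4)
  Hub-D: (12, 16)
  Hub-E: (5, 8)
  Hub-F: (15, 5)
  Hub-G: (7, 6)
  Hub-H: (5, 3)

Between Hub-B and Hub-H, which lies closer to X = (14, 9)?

Hub-B

Compare squared distances:
d²(X, Hub-B) = (14−9)² + (9−1)² = 25 + 64 = 89
d²(X, Hub-H) = (14−5)² + (9−3)² = 81 + 36 = 117
89 < 117, so Hub-B is closer.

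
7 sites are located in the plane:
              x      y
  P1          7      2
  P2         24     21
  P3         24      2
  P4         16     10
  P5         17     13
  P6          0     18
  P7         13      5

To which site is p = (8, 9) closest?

P7

Since √ is increasing, it suffices to compare squared distances:
|pP1|² = (8−7)² + (9−2)² = 1 + 49 = 50
|pP2|² = (8−24)² + (9−21)² = 256 + 144 = 400
|pP3|² = (8−24)² + (9−2)² = 256 + 49 = 305
|pP4|² = (8−16)² + (9−10)² = 64 + 1 = 65
|pP5|² = (8−17)² + (9−13)² = 81 + 16 = 97
|pP6|² = (8−0)² + (9−18)² = 64 + 81 = 145
|pP7|² = (8−13)² + (9−5)² = 25 + 16 = 41
P7 is nearest.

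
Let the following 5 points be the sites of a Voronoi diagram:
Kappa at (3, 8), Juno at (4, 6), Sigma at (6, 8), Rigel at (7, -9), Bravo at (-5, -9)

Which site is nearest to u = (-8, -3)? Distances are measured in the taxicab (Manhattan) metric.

d(u, Kappa) = 11 + 11 = 22
d(u, Juno) = 12 + 9 = 21
d(u, Sigma) = 14 + 11 = 25
d(u, Rigel) = 15 + 6 = 21
d(u, Bravo) = 3 + 6 = 9
Bravo is nearest.

Bravo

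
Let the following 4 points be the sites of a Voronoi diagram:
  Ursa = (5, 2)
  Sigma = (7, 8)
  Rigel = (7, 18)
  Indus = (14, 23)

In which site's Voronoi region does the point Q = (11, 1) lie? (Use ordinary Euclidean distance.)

Squared Euclidean distances:
d²(Q, Ursa) = 36 + 1 = 37
d²(Q, Sigma) = 16 + 49 = 65
d²(Q, Rigel) = 16 + 289 = 305
d²(Q, Indus) = 9 + 484 = 493
The smallest is to Ursa, so Q lies in the Voronoi region of Ursa.

Ursa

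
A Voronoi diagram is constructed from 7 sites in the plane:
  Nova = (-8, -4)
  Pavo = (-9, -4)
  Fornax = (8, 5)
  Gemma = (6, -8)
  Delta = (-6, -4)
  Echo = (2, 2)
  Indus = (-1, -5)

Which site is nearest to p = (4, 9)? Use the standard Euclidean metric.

Since √ is increasing, it suffices to compare squared distances:
d²(p, Nova) = 144 + 169 = 313
d²(p, Pavo) = 169 + 169 = 338
d²(p, Fornax) = 16 + 16 = 32
d²(p, Gemma) = 4 + 289 = 293
d²(p, Delta) = 100 + 169 = 269
d²(p, Echo) = 4 + 49 = 53
d²(p, Indus) = 25 + 196 = 221
Minimum is at Fornax.

Fornax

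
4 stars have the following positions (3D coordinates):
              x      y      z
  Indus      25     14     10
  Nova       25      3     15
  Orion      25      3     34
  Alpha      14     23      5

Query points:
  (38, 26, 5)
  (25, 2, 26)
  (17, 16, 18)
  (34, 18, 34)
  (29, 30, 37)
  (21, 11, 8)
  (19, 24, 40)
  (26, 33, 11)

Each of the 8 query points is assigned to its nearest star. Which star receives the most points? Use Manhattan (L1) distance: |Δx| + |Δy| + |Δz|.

(38, 26, 5) — d to each: Indus:30, Nova:46, Orion:65, Alpha:27 → nearest is Alpha
(25, 2, 26) — d to each: Indus:28, Nova:12, Orion:9, Alpha:53 → nearest is Orion
(17, 16, 18) — d to each: Indus:18, Nova:24, Orion:37, Alpha:23 → nearest is Indus
(34, 18, 34) — d to each: Indus:37, Nova:43, Orion:24, Alpha:54 → nearest is Orion
(29, 30, 37) — d to each: Indus:47, Nova:53, Orion:34, Alpha:54 → nearest is Orion
(21, 11, 8) — d to each: Indus:9, Nova:19, Orion:38, Alpha:22 → nearest is Indus
(19, 24, 40) — d to each: Indus:46, Nova:52, Orion:33, Alpha:41 → nearest is Orion
(26, 33, 11) — d to each: Indus:21, Nova:35, Orion:54, Alpha:28 → nearest is Indus
Tally — Indus:3, Orion:4, Alpha:1. Orion captures the most (4).

Orion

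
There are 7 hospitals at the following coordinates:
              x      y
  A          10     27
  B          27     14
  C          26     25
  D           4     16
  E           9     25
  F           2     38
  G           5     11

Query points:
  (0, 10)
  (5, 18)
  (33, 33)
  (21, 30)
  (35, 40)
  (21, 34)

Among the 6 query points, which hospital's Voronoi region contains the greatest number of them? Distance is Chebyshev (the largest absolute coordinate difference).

C

(0, 10) — d to each: A:17, B:27, C:26, D:6, E:15, F:28, G:5 → nearest is G
(5, 18) — d to each: A:9, B:22, C:21, D:2, E:7, F:20, G:7 → nearest is D
(33, 33) — d to each: A:23, B:19, C:8, D:29, E:24, F:31, G:28 → nearest is C
(21, 30) — d to each: A:11, B:16, C:5, D:17, E:12, F:19, G:19 → nearest is C
(35, 40) — d to each: A:25, B:26, C:15, D:31, E:26, F:33, G:30 → nearest is C
(21, 34) — d to each: A:11, B:20, C:9, D:18, E:12, F:19, G:23 → nearest is C
Tally — C:4, D:1, G:1. C captures the most (4).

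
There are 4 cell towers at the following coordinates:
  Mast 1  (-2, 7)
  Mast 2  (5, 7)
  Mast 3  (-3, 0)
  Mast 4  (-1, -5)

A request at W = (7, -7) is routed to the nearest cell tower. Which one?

Since √ is increasing, it suffices to compare squared distances:
d²(W, Mast 1) = (7−(-2))² + (-7−7)² = 81 + 196 = 277
d²(W, Mast 2) = (7−5)² + (-7−7)² = 4 + 196 = 200
d²(W, Mast 3) = (7−(-3))² + (-7−0)² = 100 + 49 = 149
d²(W, Mast 4) = (7−(-1))² + (-7−(-5))² = 64 + 4 = 68
Mast 4 is nearest.

Mast 4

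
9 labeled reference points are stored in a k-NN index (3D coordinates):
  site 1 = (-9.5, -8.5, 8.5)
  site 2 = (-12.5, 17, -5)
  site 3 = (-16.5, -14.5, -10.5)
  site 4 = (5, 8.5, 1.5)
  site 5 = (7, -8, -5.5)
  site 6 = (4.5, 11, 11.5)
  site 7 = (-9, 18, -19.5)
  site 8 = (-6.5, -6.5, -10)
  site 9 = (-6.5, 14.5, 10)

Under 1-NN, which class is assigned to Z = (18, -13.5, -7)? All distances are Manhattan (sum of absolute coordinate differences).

d(Z, site 1) = |18−(-9.5)| + |-13.5−(-8.5)| + |-7−8.5| = 27.5 + 5 + 15.5 = 48
d(Z, site 2) = |18−(-12.5)| + |-13.5−17| + |-7−(-5)| = 30.5 + 30.5 + 2 = 63
d(Z, site 3) = |18−(-16.5)| + |-13.5−(-14.5)| + |-7−(-10.5)| = 34.5 + 1 + 3.5 = 39
d(Z, site 4) = |18−5| + |-13.5−8.5| + |-7−1.5| = 13 + 22 + 8.5 = 43.5
d(Z, site 5) = |18−7| + |-13.5−(-8)| + |-7−(-5.5)| = 11 + 5.5 + 1.5 = 18
d(Z, site 6) = |18−4.5| + |-13.5−11| + |-7−11.5| = 13.5 + 24.5 + 18.5 = 56.5
d(Z, site 7) = |18−(-9)| + |-13.5−18| + |-7−(-19.5)| = 27 + 31.5 + 12.5 = 71
d(Z, site 8) = |18−(-6.5)| + |-13.5−(-6.5)| + |-7−(-10)| = 24.5 + 7 + 3 = 34.5
d(Z, site 9) = |18−(-6.5)| + |-13.5−14.5| + |-7−10| = 24.5 + 28 + 17 = 69.5
Minimum is at site 5.

site 5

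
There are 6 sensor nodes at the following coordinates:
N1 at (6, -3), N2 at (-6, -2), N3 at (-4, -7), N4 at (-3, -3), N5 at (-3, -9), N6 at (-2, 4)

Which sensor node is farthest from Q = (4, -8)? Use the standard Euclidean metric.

Compare squared distances (the ordering matches that of the actual distances):
|QN1|² = (4−6)² + (-8−(-3))² = 4 + 25 = 29
|QN2|² = (4−(-6))² + (-8−(-2))² = 100 + 36 = 136
|QN3|² = (4−(-4))² + (-8−(-7))² = 64 + 1 = 65
|QN4|² = (4−(-3))² + (-8−(-3))² = 49 + 25 = 74
|QN5|² = (4−(-3))² + (-8−(-9))² = 49 + 1 = 50
|QN6|² = (4−(-2))² + (-8−4)² = 36 + 144 = 180
The largest is to N6.

N6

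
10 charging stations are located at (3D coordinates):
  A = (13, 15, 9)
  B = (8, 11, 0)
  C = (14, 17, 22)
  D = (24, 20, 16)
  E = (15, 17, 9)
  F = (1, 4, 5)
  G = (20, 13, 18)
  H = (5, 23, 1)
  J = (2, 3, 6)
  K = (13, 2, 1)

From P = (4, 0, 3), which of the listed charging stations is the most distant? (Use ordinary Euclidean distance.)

D

Since √ is increasing, it suffices to compare squared distances:
|PA|² = 81 + 225 + 36 = 342
|PB|² = 16 + 121 + 9 = 146
|PC|² = 100 + 289 + 361 = 750
|PD|² = 400 + 400 + 169 = 969
|PE|² = 121 + 289 + 36 = 446
|PF|² = 9 + 16 + 4 = 29
|PG|² = 256 + 169 + 225 = 650
|PH|² = 1 + 529 + 4 = 534
|PJ|² = 4 + 9 + 9 = 22
|PK|² = 81 + 4 + 4 = 89
The largest is to D.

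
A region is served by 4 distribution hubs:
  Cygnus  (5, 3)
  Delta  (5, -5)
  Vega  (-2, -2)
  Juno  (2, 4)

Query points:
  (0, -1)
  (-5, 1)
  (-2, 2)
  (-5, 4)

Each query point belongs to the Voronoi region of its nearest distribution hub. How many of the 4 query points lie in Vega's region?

4

(0, -1) — d² to each: Cygnus:41, Delta:41, Vega:5, Juno:29 → nearest is Vega
(-5, 1) — d² to each: Cygnus:104, Delta:136, Vega:18, Juno:58 → nearest is Vega
(-2, 2) — d² to each: Cygnus:50, Delta:98, Vega:16, Juno:20 → nearest is Vega
(-5, 4) — d² to each: Cygnus:101, Delta:181, Vega:45, Juno:49 → nearest is Vega
4 of the 4 points have Vega as nearest.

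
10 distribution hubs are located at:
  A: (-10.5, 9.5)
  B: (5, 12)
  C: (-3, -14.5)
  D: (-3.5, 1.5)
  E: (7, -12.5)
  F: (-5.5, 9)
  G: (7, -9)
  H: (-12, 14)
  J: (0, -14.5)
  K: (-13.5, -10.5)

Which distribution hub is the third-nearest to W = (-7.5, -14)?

Compare squared distances (the ordering matches that of the actual distances):
|WA|² = (-7.5−(-10.5))² + (-14−9.5)² = 9 + 552.25 = 561.25
|WB|² = (-7.5−5)² + (-14−12)² = 156.25 + 676 = 832.25
|WC|² = (-7.5−(-3))² + (-14−(-14.5))² = 20.25 + 0.25 = 20.5
|WD|² = (-7.5−(-3.5))² + (-14−1.5)² = 16 + 240.25 = 256.25
|WE|² = (-7.5−7)² + (-14−(-12.5))² = 210.25 + 2.25 = 212.5
|WF|² = (-7.5−(-5.5))² + (-14−9)² = 4 + 529 = 533
|WG|² = (-7.5−7)² + (-14−(-9))² = 210.25 + 25 = 235.25
|WH|² = (-7.5−(-12))² + (-14−14)² = 20.25 + 784 = 804.25
|WJ|² = (-7.5−0)² + (-14−(-14.5))² = 56.25 + 0.25 = 56.5
|WK|² = (-7.5−(-13.5))² + (-14−(-10.5))² = 36 + 12.25 = 48.25
Sorted ascending: C, K, J, E, … — the third-nearest is J.

J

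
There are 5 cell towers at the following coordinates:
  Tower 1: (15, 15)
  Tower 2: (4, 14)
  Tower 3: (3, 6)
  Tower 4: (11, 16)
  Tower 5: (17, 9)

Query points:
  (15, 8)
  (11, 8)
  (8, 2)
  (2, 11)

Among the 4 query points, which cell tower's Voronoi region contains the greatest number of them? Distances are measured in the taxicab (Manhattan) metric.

Tower 5

(15, 8) — d to each: Tower 1:7, Tower 2:17, Tower 3:14, Tower 4:12, Tower 5:3 → nearest is Tower 5
(11, 8) — d to each: Tower 1:11, Tower 2:13, Tower 3:10, Tower 4:8, Tower 5:7 → nearest is Tower 5
(8, 2) — d to each: Tower 1:20, Tower 2:16, Tower 3:9, Tower 4:17, Tower 5:16 → nearest is Tower 3
(2, 11) — d to each: Tower 1:17, Tower 2:5, Tower 3:6, Tower 4:14, Tower 5:17 → nearest is Tower 2
Tally — Tower 2:1, Tower 3:1, Tower 5:2. Tower 5 captures the most (2).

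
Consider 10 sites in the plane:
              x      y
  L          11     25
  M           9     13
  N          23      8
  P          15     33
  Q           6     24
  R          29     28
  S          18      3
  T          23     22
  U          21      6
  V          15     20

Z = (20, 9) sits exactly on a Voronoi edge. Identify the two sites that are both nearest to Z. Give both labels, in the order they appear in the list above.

Squared distances from Z to each site:
|ZL|² = 81 + 256 = 337
|ZM|² = 121 + 16 = 137
|ZN|² = 9 + 1 = 10
|ZP|² = 25 + 576 = 601
|ZQ|² = 196 + 225 = 421
|ZR|² = 81 + 361 = 442
|ZS|² = 4 + 36 = 40
|ZT|² = 9 + 169 = 178
|ZU|² = 1 + 9 = 10
|ZV|² = 25 + 121 = 146
Z is equidistant from N and U (both at squared distance 10), and every other site is strictly farther — so Z lies on the N–U Voronoi edge.

N and U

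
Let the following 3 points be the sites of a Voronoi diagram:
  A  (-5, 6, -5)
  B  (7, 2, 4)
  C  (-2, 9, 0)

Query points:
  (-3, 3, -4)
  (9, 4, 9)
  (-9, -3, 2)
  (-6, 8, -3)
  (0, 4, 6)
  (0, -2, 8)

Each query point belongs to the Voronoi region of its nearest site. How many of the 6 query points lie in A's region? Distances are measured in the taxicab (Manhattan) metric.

3

(-3, 3, -4) — d to each: A:6, B:19, C:11 → nearest is A
(9, 4, 9) — d to each: A:30, B:9, C:25 → nearest is B
(-9, -3, 2) — d to each: A:20, B:23, C:21 → nearest is A
(-6, 8, -3) — d to each: A:5, B:26, C:8 → nearest is A
(0, 4, 6) — d to each: A:18, B:11, C:13 → nearest is B
(0, -2, 8) — d to each: A:26, B:15, C:21 → nearest is B
3 of the 6 points have A as nearest.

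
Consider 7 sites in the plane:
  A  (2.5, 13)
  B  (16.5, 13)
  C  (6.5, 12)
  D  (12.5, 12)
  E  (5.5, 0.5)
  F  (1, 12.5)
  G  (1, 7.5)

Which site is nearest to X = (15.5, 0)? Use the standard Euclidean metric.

Since √ is increasing, it suffices to compare squared distances:
|XA|² = (15.5−2.5)² + (0−13)² = 169 + 169 = 338
|XB|² = (15.5−16.5)² + (0−13)² = 1 + 169 = 170
|XC|² = (15.5−6.5)² + (0−12)² = 81 + 144 = 225
|XD|² = (15.5−12.5)² + (0−12)² = 9 + 144 = 153
|XE|² = (15.5−5.5)² + (0−0.5)² = 100 + 0.25 = 100.25
|XF|² = (15.5−1)² + (0−12.5)² = 210.25 + 156.25 = 366.5
|XG|² = (15.5−1)² + (0−7.5)² = 210.25 + 56.25 = 266.5
Minimum is at E.

E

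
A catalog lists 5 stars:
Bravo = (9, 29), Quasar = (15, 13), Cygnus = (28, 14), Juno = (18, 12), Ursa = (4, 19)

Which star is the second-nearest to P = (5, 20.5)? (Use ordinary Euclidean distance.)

Bravo

Since √ is increasing, it suffices to compare squared distances:
d²(P, Bravo) = (5−9)² + (20.5−29)² = 16 + 72.25 = 88.25
d²(P, Quasar) = (5−15)² + (20.5−13)² = 100 + 56.25 = 156.25
d²(P, Cygnus) = (5−28)² + (20.5−14)² = 529 + 42.25 = 571.25
d²(P, Juno) = (5−18)² + (20.5−12)² = 169 + 72.25 = 241.25
d²(P, Ursa) = (5−4)² + (20.5−19)² = 1 + 2.25 = 3.25
Sorted ascending: Ursa, Bravo, Quasar, … — the second-nearest is Bravo.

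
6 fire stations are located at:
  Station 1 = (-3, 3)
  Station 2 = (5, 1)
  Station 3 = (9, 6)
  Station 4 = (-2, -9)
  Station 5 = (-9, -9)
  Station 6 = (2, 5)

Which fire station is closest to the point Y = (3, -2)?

Station 2

Compare squared distances (the ordering matches that of the actual distances):
d²(Y, Station 1) = 36 + 25 = 61
d²(Y, Station 2) = 4 + 9 = 13
d²(Y, Station 3) = 36 + 64 = 100
d²(Y, Station 4) = 25 + 49 = 74
d²(Y, Station 5) = 144 + 49 = 193
d²(Y, Station 6) = 1 + 49 = 50
The smallest is to Station 2, so Y lies in the Voronoi region of Station 2.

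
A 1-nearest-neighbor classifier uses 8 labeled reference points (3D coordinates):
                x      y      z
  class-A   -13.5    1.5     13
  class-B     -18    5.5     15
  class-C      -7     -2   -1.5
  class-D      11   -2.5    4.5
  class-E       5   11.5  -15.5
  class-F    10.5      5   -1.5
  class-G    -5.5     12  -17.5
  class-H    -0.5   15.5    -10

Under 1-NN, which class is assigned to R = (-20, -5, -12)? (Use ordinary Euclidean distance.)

Compare squared distances (the ordering matches that of the actual distances):
d²(R, class-A) = (-20−(-13.5))² + (-5−1.5)² + (-12−13)² = 42.25 + 42.25 + 625 = 709.5
d²(R, class-B) = (-20−(-18))² + (-5−5.5)² + (-12−15)² = 4 + 110.25 + 729 = 843.25
d²(R, class-C) = (-20−(-7))² + (-5−(-2))² + (-12−(-1.5))² = 169 + 9 + 110.25 = 288.25
d²(R, class-D) = (-20−11)² + (-5−(-2.5))² + (-12−4.5)² = 961 + 6.25 + 272.25 = 1239.5
d²(R, class-E) = (-20−5)² + (-5−11.5)² + (-12−(-15.5))² = 625 + 272.25 + 12.25 = 909.5
d²(R, class-F) = (-20−10.5)² + (-5−5)² + (-12−(-1.5))² = 930.25 + 100 + 110.25 = 1140.5
d²(R, class-G) = (-20−(-5.5))² + (-5−12)² + (-12−(-17.5))² = 210.25 + 289 + 30.25 = 529.5
d²(R, class-H) = (-20−(-0.5))² + (-5−15.5)² + (-12−(-10))² = 380.25 + 420.25 + 4 = 804.5
Minimum is at class-C.

class-C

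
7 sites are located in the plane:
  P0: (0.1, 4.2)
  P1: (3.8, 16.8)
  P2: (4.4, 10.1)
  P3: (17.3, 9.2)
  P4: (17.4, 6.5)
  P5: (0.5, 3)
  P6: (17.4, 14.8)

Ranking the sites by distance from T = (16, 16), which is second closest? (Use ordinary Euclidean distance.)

Compare squared distances (the ordering matches that of the actual distances):
|TP0|² = 252.81 + 139.24 = 392.05
|TP1|² = 148.84 + 0.64 = 149.48
|TP2|² = 134.56 + 34.81 = 169.37
|TP3|² = 1.69 + 46.24 = 47.93
|TP4|² = 1.96 + 90.25 = 92.21
|TP5|² = 240.25 + 169 = 409.25
|TP6|² = 1.96 + 1.44 = 3.4
Sorted ascending: P6, P3, P4, … — the second-nearest is P3.

P3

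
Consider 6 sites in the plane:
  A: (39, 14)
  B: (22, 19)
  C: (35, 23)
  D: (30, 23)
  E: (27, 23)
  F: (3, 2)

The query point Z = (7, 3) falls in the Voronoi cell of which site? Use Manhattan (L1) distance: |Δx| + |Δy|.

F

d(Z,A) = |7−39| + |3−14| = 32 + 11 = 43
d(Z,B) = |7−22| + |3−19| = 15 + 16 = 31
d(Z,C) = |7−35| + |3−23| = 28 + 20 = 48
d(Z,D) = |7−30| + |3−23| = 23 + 20 = 43
d(Z,E) = |7−27| + |3−23| = 20 + 20 = 40
d(Z,F) = |7−3| + |3−2| = 4 + 1 = 5
The smallest is to F, so Z lies in the Voronoi region of F.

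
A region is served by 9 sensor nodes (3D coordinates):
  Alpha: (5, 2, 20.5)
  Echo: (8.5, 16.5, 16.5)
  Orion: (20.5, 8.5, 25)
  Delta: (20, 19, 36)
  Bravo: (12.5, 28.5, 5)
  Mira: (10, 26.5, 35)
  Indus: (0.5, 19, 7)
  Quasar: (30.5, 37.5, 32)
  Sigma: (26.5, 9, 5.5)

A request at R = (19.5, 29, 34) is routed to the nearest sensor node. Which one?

Compare squared distances (the ordering matches that of the actual distances):
d²(R, Alpha) = 210.25 + 729 + 182.25 = 1121.5
d²(R, Echo) = 121 + 156.25 + 306.25 = 583.5
d²(R, Orion) = 1 + 420.25 + 81 = 502.25
d²(R, Delta) = 0.25 + 100 + 4 = 104.25
d²(R, Bravo) = 49 + 0.25 + 841 = 890.25
d²(R, Mira) = 90.25 + 6.25 + 1 = 97.5
d²(R, Indus) = 361 + 100 + 729 = 1190
d²(R, Quasar) = 121 + 72.25 + 4 = 197.25
d²(R, Sigma) = 49 + 400 + 812.25 = 1261.25
The smallest is to Mira, so R lies in the Voronoi region of Mira.

Mira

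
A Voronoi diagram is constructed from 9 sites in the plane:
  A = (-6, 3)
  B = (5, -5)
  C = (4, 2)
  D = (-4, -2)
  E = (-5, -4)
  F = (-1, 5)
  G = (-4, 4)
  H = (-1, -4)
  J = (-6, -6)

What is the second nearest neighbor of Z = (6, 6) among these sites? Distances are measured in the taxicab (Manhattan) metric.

F

d(Z,A) = |6−(-6)| + |6−3| = 12 + 3 = 15
d(Z,B) = |6−5| + |6−(-5)| = 1 + 11 = 12
d(Z,C) = |6−4| + |6−2| = 2 + 4 = 6
d(Z,D) = |6−(-4)| + |6−(-2)| = 10 + 8 = 18
d(Z,E) = |6−(-5)| + |6−(-4)| = 11 + 10 = 21
d(Z,F) = |6−(-1)| + |6−5| = 7 + 1 = 8
d(Z,G) = |6−(-4)| + |6−4| = 10 + 2 = 12
d(Z,H) = |6−(-1)| + |6−(-4)| = 7 + 10 = 17
d(Z,J) = |6−(-6)| + |6−(-6)| = 12 + 12 = 24
Sorted ascending: C, F, B, … — the second-nearest is F.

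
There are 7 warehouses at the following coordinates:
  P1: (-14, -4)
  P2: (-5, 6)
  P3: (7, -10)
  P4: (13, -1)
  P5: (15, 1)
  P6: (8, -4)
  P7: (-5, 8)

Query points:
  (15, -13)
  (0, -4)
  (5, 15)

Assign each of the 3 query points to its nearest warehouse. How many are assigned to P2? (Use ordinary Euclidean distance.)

0

(15, -13) — d² to each: P1:922, P2:761, P3:73, P4:148, P5:196, P6:130, P7:841 → nearest is P3
(0, -4) — d² to each: P1:196, P2:125, P3:85, P4:178, P5:250, P6:64, P7:169 → nearest is P6
(5, 15) — d² to each: P1:722, P2:181, P3:629, P4:320, P5:296, P6:370, P7:149 → nearest is P7
0 of the 3 points have P2 as nearest.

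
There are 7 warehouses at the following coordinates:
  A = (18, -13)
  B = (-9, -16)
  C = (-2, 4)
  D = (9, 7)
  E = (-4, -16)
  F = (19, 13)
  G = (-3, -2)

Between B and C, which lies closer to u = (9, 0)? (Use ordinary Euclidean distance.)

Compare squared distances:
|uB|² = (9−(-9))² + (0−(-16))² = 324 + 256 = 580
|uC|² = (9−(-2))² + (0−4)² = 121 + 16 = 137
580 > 137, so C is closer.

C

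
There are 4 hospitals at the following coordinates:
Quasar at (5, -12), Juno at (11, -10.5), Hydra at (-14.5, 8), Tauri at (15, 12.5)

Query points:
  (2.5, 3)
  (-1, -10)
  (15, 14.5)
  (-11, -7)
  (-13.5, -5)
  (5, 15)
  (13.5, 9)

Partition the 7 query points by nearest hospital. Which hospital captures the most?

Tauri

(2.5, 3) — d² to each: Quasar:231.25, Juno:254.5, Hydra:314, Tauri:246.5 → nearest is Quasar
(-1, -10) — d² to each: Quasar:40, Juno:144.25, Hydra:506.25, Tauri:762.25 → nearest is Quasar
(15, 14.5) — d² to each: Quasar:802.25, Juno:641, Hydra:912.5, Tauri:4 → nearest is Tauri
(-11, -7) — d² to each: Quasar:281, Juno:496.25, Hydra:237.25, Tauri:1056.25 → nearest is Hydra
(-13.5, -5) — d² to each: Quasar:391.25, Juno:630.5, Hydra:170, Tauri:1118.5 → nearest is Hydra
(5, 15) — d² to each: Quasar:729, Juno:686.25, Hydra:429.25, Tauri:106.25 → nearest is Tauri
(13.5, 9) — d² to each: Quasar:513.25, Juno:386.5, Hydra:785, Tauri:14.5 → nearest is Tauri
Tally — Quasar:2, Hydra:2, Tauri:3. Tauri captures the most (3).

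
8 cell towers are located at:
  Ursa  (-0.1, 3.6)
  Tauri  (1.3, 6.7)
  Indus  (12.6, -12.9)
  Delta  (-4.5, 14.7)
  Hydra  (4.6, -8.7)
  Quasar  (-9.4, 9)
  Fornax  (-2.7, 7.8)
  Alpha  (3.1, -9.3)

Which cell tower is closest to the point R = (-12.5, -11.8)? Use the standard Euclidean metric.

Compare squared distances (the ordering matches that of the actual distances):
d²(R, Ursa) = (-12.5−(-0.1))² + (-11.8−3.6)² = 153.76 + 237.16 = 390.92
d²(R, Tauri) = (-12.5−1.3)² + (-11.8−6.7)² = 190.44 + 342.25 = 532.69
d²(R, Indus) = (-12.5−12.6)² + (-11.8−(-12.9))² = 630.01 + 1.21 = 631.22
d²(R, Delta) = (-12.5−(-4.5))² + (-11.8−14.7)² = 64 + 702.25 = 766.25
d²(R, Hydra) = (-12.5−4.6)² + (-11.8−(-8.7))² = 292.41 + 9.61 = 302.02
d²(R, Quasar) = (-12.5−(-9.4))² + (-11.8−9)² = 9.61 + 432.64 = 442.25
d²(R, Fornax) = (-12.5−(-2.7))² + (-11.8−7.8)² = 96.04 + 384.16 = 480.2
d²(R, Alpha) = (-12.5−3.1)² + (-11.8−(-9.3))² = 243.36 + 6.25 = 249.61
Alpha is nearest.

Alpha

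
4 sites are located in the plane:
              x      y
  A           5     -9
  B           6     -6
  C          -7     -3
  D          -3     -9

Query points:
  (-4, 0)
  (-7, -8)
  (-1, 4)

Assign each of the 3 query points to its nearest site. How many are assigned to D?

(-4, 0) — d² to each: A:162, B:136, C:18, D:82 → nearest is C
(-7, -8) — d² to each: A:145, B:173, C:25, D:17 → nearest is D
(-1, 4) — d² to each: A:205, B:149, C:85, D:173 → nearest is C
1 of the 3 points has D as nearest.

1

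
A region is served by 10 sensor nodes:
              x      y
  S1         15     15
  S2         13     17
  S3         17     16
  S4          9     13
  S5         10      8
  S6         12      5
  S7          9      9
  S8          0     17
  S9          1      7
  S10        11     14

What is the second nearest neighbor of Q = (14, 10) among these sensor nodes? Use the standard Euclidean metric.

Since √ is increasing, it suffices to compare squared distances:
|QS1|² = (14−15)² + (10−15)² = 1 + 25 = 26
|QS2|² = (14−13)² + (10−17)² = 1 + 49 = 50
|QS3|² = (14−17)² + (10−16)² = 9 + 36 = 45
|QS4|² = (14−9)² + (10−13)² = 25 + 9 = 34
|QS5|² = (14−10)² + (10−8)² = 16 + 4 = 20
|QS6|² = (14−12)² + (10−5)² = 4 + 25 = 29
|QS7|² = (14−9)² + (10−9)² = 25 + 1 = 26
|QS8|² = (14−0)² + (10−17)² = 196 + 49 = 245
|QS9|² = (14−1)² + (10−7)² = 169 + 9 = 178
d²(Q, S10) = (14−11)² + (10−14)² = 9 + 16 = 25
Sorted ascending: S5, S10, S1, … — the second-nearest is S10.

S10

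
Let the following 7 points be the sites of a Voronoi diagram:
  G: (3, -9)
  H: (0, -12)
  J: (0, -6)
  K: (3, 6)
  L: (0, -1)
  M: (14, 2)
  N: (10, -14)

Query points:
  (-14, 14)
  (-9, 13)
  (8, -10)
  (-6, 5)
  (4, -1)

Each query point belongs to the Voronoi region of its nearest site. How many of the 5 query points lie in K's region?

2

(-14, 14) — d² to each: G:818, H:872, J:596, K:353, L:421, M:928, N:1360 → nearest is K
(-9, 13) — d² to each: G:628, H:706, J:442, K:193, L:277, M:650, N:1090 → nearest is K
(8, -10) — d² to each: G:26, H:68, J:80, K:281, L:145, M:180, N:20 → nearest is N
(-6, 5) — d² to each: G:277, H:325, J:157, K:82, L:72, M:409, N:617 → nearest is L
(4, -1) — d² to each: G:65, H:137, J:41, K:50, L:16, M:109, N:205 → nearest is L
2 of the 5 points have K as nearest.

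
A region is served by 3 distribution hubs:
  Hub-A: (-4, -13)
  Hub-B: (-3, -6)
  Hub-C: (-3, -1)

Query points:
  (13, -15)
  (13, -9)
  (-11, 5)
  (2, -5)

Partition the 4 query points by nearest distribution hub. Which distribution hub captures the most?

(13, -15) — d² to each: Hub-A:293, Hub-B:337, Hub-C:452 → nearest is Hub-A
(13, -9) — d² to each: Hub-A:305, Hub-B:265, Hub-C:320 → nearest is Hub-B
(-11, 5) — d² to each: Hub-A:373, Hub-B:185, Hub-C:100 → nearest is Hub-C
(2, -5) — d² to each: Hub-A:100, Hub-B:26, Hub-C:41 → nearest is Hub-B
Tally — Hub-A:1, Hub-B:2, Hub-C:1. Hub-B captures the most (2).

Hub-B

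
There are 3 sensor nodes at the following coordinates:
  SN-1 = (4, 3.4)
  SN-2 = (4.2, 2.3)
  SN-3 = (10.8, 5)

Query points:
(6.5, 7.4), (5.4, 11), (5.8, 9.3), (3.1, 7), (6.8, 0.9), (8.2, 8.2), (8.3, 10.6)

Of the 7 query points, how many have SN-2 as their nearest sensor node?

(6.5, 7.4) — d² to each: SN-1:22.25, SN-2:31.3, SN-3:24.25 → nearest is SN-1
(5.4, 11) — d² to each: SN-1:59.72, SN-2:77.13, SN-3:65.16 → nearest is SN-1
(5.8, 9.3) — d² to each: SN-1:38.05, SN-2:51.56, SN-3:43.49 → nearest is SN-1
(3.1, 7) — d² to each: SN-1:13.77, SN-2:23.3, SN-3:63.29 → nearest is SN-1
(6.8, 0.9) — d² to each: SN-1:14.09, SN-2:8.72, SN-3:32.81 → nearest is SN-2
(8.2, 8.2) — d² to each: SN-1:40.68, SN-2:50.81, SN-3:17 → nearest is SN-3
(8.3, 10.6) — d² to each: SN-1:70.33, SN-2:85.7, SN-3:37.61 → nearest is SN-3
1 of the 7 points has SN-2 as nearest.

1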